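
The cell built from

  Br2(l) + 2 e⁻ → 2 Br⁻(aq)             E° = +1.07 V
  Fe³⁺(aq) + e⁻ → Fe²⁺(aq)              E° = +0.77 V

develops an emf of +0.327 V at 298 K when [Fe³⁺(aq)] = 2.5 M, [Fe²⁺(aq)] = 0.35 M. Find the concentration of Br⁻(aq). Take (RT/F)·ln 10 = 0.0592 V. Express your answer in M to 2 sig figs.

The Br₂/Br⁻ couple has the larger reduction potential, so it is the cathode: E°cell = +1.07 − (+0.77) = +0.30 V and n = 2.
Rearranging E = E° − (0.0592/n)·log Q gives log Q = 2(+0.30 − (+0.327))/0.0592 = −0.912.
Balancing electrons gives Br2(l) + 2 Fe²⁺(aq) → 2 Br⁻(aq) + 2 Fe³⁺(aq); thus Q = ([Br⁻(aq)]^2·[Fe³⁺(aq)]^2) / [Fe²⁺(aq)]^2.
Isolating [Br⁻(aq)] in Q = 10^{−0.912} yields log [Br⁻(aq)] = −1.310, i.e. 0.049 M.

0.049 M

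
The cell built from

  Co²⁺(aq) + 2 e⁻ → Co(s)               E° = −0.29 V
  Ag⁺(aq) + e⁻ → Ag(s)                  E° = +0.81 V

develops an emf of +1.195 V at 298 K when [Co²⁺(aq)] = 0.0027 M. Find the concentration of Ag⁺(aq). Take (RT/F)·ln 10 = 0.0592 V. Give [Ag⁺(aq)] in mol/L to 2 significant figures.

Ag⁺/Ag is the cathode (higher E°); E°cell = +0.81 − (−0.29) = +1.10 V with n = 2.
Rearranging E = E° − (0.0592/n)·log Q gives log Q = 2(+1.10 − (+1.195))/0.0592 = −3.209.
The balanced reaction is 2 Ag⁺(aq) + Co(s) → 2 Ag(s) + Co²⁺(aq), so Q = [Co²⁺(aq)] / [Ag⁺(aq)]^2.
Isolating [Ag⁺(aq)] in Q = 10^{−3.209} yields log [Ag⁺(aq)] = 0.320, i.e. 2.1 M.

2.1 M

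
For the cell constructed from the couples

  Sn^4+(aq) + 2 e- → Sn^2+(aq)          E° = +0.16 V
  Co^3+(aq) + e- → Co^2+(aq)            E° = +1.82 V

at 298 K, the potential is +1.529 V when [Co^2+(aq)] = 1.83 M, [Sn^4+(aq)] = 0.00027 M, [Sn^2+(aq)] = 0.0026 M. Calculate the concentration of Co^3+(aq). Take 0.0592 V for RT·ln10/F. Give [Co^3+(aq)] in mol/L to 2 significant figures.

The Co³⁺/Co²⁺ couple has the larger reduction potential, so it is the cathode: E°cell = +1.82 − (+0.16) = +1.66 V and n = 2.
Rearranging E = E° − (0.0592/n)·log Q gives log Q = 2(+1.66 − (+1.529))/0.0592 = 4.426.
The balanced reaction is 2 Co^3+(aq) + Sn^2+(aq) → 2 Co^2+(aq) + Sn^4+(aq), so Q = ([Co^2+(aq)]^2·[Sn^4+(aq)]) / ([Co^3+(aq)]^2·[Sn^2+(aq)]).
Isolating [Co^3+(aq)] in Q = 10^{4.426} yields log [Co^3+(aq)] = −2.442, i.e. 0.0036 M.

0.0036 M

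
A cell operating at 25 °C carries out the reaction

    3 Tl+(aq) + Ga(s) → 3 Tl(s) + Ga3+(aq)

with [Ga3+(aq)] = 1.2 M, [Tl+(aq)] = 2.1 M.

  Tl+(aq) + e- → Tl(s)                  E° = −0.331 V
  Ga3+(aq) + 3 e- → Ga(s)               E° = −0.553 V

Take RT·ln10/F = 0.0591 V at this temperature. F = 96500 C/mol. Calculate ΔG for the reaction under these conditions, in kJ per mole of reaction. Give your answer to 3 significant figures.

−69.3 kJ/mol

The standard cell potential is −0.331 − (−0.553) = +0.222 V, with n = 3 electrons in the balanced equation.
Here Q = [Ga3+(aq)] / [Tl+(aq)]^3 = 0.13 (log Q = −0.887), giving E = +0.222 − (0.0591/3)·(−0.887) = +0.2395 V.
Finally ΔG = −nFE = −(3)(96500 C/mol)(+0.2395 V) = −69.3 kJ/mol.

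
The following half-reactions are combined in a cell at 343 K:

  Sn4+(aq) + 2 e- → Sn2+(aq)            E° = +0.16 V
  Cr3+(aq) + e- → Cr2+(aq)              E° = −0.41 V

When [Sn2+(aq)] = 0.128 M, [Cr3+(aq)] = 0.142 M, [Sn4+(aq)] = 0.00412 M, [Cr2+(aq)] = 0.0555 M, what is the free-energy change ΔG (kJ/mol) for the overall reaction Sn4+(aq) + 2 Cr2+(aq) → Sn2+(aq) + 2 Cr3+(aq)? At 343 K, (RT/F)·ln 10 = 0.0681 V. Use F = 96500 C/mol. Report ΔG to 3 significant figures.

The standard cell potential is +0.16 − (−0.41) = +0.57 V, with n = 2 electrons in the balanced equation.
Q = ([Sn2+(aq)]·[Cr3+(aq)]^2) / ([Sn4+(aq)]·[Cr2+(aq)]^2) = 203, so log Q = 2.308 and E = +0.57 − (0.0681/2)(2.308) = +0.4914 V.
Then ΔG = −nFE = −2 × 96500 × +0.4914 J/mol = −94.8 kJ/mol.

−94.8 kJ/mol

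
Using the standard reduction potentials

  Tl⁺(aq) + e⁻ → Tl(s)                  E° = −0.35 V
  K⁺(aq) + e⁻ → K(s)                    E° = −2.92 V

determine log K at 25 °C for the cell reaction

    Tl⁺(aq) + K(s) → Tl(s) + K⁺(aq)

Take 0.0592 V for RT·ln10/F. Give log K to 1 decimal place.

The Tl⁺/Tl couple is reduced (cathode); E°cell = −0.35 − (−2.92) = +2.57 V with n = 1.
At equilibrium E = 0, so log K = nE°cell / 0.0592 = (1)(+2.57) / 0.0592 = 43.4.

log K = 43.4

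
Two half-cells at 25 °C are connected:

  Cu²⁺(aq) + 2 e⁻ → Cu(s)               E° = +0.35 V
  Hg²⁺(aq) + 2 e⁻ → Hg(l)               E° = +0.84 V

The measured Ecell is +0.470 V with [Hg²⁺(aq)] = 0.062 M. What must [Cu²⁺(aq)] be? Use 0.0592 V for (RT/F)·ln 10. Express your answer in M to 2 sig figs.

Hg²⁺/Hg is the cathode (higher E°); E°cell = +0.84 − (+0.35) = +0.49 V with n = 2.
Rearranging E = E° − (0.0592/n)·log Q gives log Q = 2(+0.49 − (+0.470))/0.0592 = 0.676.
The balanced reaction is Hg²⁺(aq) + Cu(s) → Hg(l) + Cu²⁺(aq), so Q = [Cu²⁺(aq)] / [Hg²⁺(aq)].
Substituting the known concentrations and solving, log [Cu²⁺(aq)] = −0.532 and [Cu²⁺(aq)] = 0.29 M.

0.29 M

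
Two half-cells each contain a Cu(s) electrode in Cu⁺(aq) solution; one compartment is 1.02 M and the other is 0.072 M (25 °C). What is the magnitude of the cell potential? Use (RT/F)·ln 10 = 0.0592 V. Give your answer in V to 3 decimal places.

0.068 V

For a concentration cell E°cell = 0, since both electrodes use the same couple.
The compartment with the higher Cu⁺(aq) concentration (1.02 M) acts as the cathode; ions are reduced there and produced at the dilute (0.072 M) anode.
With n = 1, Ecell = −(0.0592/1)·log([dilute]/[conc]) = −(0.0592/1)·log(0.072/1.02) = +0.068 V.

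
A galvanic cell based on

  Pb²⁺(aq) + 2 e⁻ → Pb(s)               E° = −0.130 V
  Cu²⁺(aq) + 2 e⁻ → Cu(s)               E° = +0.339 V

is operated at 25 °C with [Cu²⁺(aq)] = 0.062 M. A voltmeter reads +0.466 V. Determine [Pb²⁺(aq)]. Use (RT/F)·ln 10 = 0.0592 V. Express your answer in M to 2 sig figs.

0.078 M

The Cu²⁺/Cu couple has the larger reduction potential, so it is the cathode: E°cell = +0.339 − (−0.130) = +0.469 V and n = 2.
Rearranging E = E° − (0.0592/n)·log Q gives log Q = 2(+0.469 − (+0.466))/0.0592 = 0.101.
Balancing electrons gives Cu²⁺(aq) + Pb(s) → Cu(s) + Pb²⁺(aq); thus Q = [Pb²⁺(aq)] / [Cu²⁺(aq)].
Solving for the unknown gives log [Pb²⁺(aq)] = −1.107, so [Pb²⁺(aq)] ≈ 0.078 M.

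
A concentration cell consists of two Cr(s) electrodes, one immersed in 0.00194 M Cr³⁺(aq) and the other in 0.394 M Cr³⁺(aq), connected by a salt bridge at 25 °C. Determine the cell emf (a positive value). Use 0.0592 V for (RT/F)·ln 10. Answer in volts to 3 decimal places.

0.046 V

For a concentration cell E°cell = 0, since both electrodes use the same couple.
The compartment with the higher Cr³⁺(aq) concentration (0.394 M) acts as the cathode; ions are reduced there and produced at the dilute (0.00194 M) anode.
With n = 3, Ecell = −(0.0592/3)·log([dilute]/[conc]) = −(0.0592/3)·log(0.00194/0.394) = +0.046 V.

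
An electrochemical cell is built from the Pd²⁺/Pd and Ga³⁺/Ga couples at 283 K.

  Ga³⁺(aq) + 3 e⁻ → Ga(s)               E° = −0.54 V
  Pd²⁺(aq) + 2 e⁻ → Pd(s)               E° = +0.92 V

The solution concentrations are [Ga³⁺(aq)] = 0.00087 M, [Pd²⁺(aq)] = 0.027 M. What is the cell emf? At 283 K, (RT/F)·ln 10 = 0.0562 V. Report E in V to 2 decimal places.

+1.47 V

Since E°(Pd²⁺/Pd) > E°(Ga³⁺/Ga), Pd²⁺/Pd serves as the cathode.
E°cell = E°cat − E°an = +0.92 − (−0.54) = +1.46 V; n = 6.
For the overall reaction 3 Pd²⁺(aq) + 2 Ga(s) → 3 Pd(s) + 2 Ga³⁺(aq), Q = [Ga³⁺(aq)]^2 / [Pd²⁺(aq)]^3 = 0.0385, giving log Q = −1.415.
Applying E = E° − (RT ln10/nF)·log Q gives +1.46 − (0.0562/6)(−1.415) = +1.47 V.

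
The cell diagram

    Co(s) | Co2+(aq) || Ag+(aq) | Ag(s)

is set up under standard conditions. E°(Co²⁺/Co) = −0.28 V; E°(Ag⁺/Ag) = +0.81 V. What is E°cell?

+1.09 V

By convention the left-hand electrode in cell notation is the anode (oxidation) and the right-hand electrode is the cathode (reduction).
E°cell = E°(right) − E°(left) = +0.81 − (−0.28) = +1.09 V.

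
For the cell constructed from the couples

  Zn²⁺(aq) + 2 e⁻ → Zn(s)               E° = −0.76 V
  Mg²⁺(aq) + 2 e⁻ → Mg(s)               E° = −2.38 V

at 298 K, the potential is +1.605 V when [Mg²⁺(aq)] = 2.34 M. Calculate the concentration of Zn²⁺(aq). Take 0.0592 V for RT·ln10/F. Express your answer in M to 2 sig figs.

0.73 M

With Zn²⁺/Zn at the cathode and Mg²⁺/Mg at the anode, E°cell = −0.76 − (−2.38) = +1.62 V (n = 2).
From the Nernst equation, log Q = n(E° − E)/0.0592 = 2·(+1.62 − (+1.605))/0.0592 = 0.507.
For Zn²⁺(aq) + Mg(s) → Zn(s) + Mg²⁺(aq), the reaction quotient is Q = [Mg²⁺(aq)] / [Zn²⁺(aq)].
Isolating [Zn²⁺(aq)] in Q = 10^{0.507} yields log [Zn²⁺(aq)] = −0.138, i.e. 0.73 M.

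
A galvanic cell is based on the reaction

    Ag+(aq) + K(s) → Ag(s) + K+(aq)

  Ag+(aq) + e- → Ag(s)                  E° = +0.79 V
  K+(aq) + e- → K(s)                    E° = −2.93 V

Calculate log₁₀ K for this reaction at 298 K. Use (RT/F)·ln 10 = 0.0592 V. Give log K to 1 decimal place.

log K = 62.8

The Ag⁺/Ag couple is reduced (cathode); E°cell = +0.79 − (−2.93) = +3.72 V with n = 1.
At equilibrium E = 0, so log K = nE°cell / 0.0592 = (1)(+3.72) / 0.0592 = 62.8.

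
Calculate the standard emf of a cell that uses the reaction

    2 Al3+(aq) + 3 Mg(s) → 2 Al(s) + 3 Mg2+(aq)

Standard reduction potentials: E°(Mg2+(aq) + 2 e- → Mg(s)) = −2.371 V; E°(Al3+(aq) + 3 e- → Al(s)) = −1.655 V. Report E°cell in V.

+0.716 V

In the reaction as written, Al3+(aq) is reduced (cathode) and Mg2+(aq) is produced by oxidation at the anode.
E°cell = E°(cathode) − E°(anode) = −1.655 − (−2.371) = +0.716 V.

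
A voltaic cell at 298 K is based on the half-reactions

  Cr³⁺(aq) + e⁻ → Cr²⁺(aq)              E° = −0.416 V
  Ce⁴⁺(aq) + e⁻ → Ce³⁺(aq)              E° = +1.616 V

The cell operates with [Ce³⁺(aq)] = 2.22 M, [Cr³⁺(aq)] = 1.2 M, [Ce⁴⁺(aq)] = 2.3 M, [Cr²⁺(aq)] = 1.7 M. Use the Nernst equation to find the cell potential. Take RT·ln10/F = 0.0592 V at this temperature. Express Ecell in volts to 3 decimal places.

+2.042 V

Since E°(Ce⁴⁺/Ce³⁺) > E°(Cr³⁺/Cr²⁺), Ce⁴⁺/Ce³⁺ serves as the cathode.
E°cell = E°cat − E°an = +1.616 − (−0.416) = +2.032 V; n = 1.
Balancing gives Ce⁴⁺(aq) + Cr²⁺(aq) → Ce³⁺(aq) + Cr³⁺(aq); hence Q = ([Ce³⁺(aq)]·[Cr³⁺(aq)]) / ([Ce⁴⁺(aq)]·[Cr²⁺(aq)]) = 0.681 (log Q = −0.167).
By the Nernst equation, E = +2.032 − (0.0592/1)·(−0.167) = +2.042 V.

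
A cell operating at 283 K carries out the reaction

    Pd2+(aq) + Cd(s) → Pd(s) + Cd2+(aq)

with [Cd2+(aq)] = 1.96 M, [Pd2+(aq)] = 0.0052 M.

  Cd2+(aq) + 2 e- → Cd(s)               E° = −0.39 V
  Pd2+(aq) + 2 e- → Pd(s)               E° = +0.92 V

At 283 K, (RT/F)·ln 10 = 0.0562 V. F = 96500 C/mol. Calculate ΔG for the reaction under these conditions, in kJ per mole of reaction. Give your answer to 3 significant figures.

With Pd²⁺/Pd reduced at the cathode, E°cell = +0.92 − (−0.39) = +1.31 V and n = 2.
Q = [Cd2+(aq)] / [Pd2+(aq)] = 377, so log Q = 2.576 and E = +1.31 − (0.0562/2)(2.576) = +1.2376 V.
Finally ΔG = −nFE = −(2)(96500 C/mol)(+1.2376 V) = −239 kJ/mol.

−239 kJ/mol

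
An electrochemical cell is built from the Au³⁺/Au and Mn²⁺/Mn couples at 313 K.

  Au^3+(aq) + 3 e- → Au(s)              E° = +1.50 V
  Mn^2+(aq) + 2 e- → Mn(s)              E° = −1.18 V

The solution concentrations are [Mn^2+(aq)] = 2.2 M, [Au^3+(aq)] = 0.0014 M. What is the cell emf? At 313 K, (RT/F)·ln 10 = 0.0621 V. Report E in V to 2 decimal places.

The Au³⁺/Au couple has the more positive E°, so it is the cathode; Mn²⁺/Mn is the anode.
E°cell = +1.50 − (−1.18) = +2.68 V, with n = 6 electrons transferred.
For the overall reaction 2 Au^3+(aq) + 3 Mn(s) → 2 Au(s) + 3 Mn^2+(aq), Q = [Mn^2+(aq)]^3 / [Au^3+(aq)]^2 = 5.43×10^6, giving log Q = 6.735.
Applying E = E° − (RT ln10/nF)·log Q gives +2.68 − (0.0621/6)(6.735) = +2.61 V.

+2.61 V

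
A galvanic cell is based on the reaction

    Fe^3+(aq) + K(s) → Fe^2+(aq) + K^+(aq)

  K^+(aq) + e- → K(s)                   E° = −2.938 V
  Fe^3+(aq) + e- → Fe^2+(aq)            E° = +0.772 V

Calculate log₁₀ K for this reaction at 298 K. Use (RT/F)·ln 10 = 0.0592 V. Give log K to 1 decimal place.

The Fe³⁺/Fe²⁺ couple is reduced (cathode); E°cell = +0.772 − (−2.938) = +3.710 V with n = 1.
At equilibrium E = 0, so log K = nE°cell / 0.0592 = (1)(+3.710) / 0.0592 = 62.7.

log K = 62.7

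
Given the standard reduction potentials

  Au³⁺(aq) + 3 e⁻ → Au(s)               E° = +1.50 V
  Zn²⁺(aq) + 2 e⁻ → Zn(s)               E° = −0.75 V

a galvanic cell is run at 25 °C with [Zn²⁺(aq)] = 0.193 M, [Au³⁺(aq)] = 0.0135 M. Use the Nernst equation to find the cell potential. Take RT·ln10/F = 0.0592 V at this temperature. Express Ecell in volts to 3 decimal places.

The Au³⁺/Au couple has the more positive E°, so it is the cathode; Zn²⁺/Zn is the anode.
E°cell = +1.50 − (−0.75) = +2.25 V, with n = 6 electrons transferred.
For the overall reaction 2 Au³⁺(aq) + 3 Zn(s) → 2 Au(s) + 3 Zn²⁺(aq), Q = [Zn²⁺(aq)]^3 / [Au³⁺(aq)]^2 = 39.4, giving log Q = 1.596.
By the Nernst equation, E = +2.25 − (0.0592/6)·(1.596) = +2.234 V.

+2.234 V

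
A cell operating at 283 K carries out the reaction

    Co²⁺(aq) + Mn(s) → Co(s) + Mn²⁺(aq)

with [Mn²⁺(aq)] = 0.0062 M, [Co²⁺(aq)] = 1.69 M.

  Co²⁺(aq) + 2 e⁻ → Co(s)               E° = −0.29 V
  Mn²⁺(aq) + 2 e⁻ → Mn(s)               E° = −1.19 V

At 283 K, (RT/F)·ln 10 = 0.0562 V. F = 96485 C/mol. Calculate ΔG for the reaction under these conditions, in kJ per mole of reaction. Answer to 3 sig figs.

−187 kJ/mol

With Co²⁺/Co reduced at the cathode, E°cell = −0.29 − (−1.19) = +0.90 V and n = 2.
Q = [Mn²⁺(aq)] / [Co²⁺(aq)] = 0.00367, so log Q = −2.435 and E = +0.90 − (0.0562/2)(−2.435) = +0.9684 V.
Finally ΔG = −nFE = −(2)(96485 C/mol)(+0.9684 V) = −187 kJ/mol.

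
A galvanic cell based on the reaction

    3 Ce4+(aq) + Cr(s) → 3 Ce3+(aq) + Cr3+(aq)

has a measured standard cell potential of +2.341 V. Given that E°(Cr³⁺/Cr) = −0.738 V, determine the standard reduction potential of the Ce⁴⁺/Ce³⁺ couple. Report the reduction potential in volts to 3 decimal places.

In the reaction as written the Ce⁴⁺/Ce³⁺ couple is reduced (cathode) and Cr³⁺/Cr is oxidized (anode), so E°cell = E°(Ce⁴⁺/Ce³⁺) − E°(Cr³⁺/Cr).
E°(Ce⁴⁺/Ce³⁺) = E°cell + E°(anode) = +2.341 + (−0.738) = +1.603 V.

+1.603 V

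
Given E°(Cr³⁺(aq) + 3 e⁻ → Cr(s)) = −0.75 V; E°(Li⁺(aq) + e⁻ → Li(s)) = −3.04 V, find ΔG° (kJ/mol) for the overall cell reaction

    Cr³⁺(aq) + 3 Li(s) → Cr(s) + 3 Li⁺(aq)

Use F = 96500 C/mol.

In the reaction as written Cr³⁺(aq) is reduced, so the Cr³⁺/Cr couple is the cathode and Li⁺/Li is the anode.
E°cell = −0.75 − (−3.04) = +2.29 V; balancing electrons gives n = 3.
ΔG° = −nFE°cell = −(3)(96500)(+2.29) J/mol = −663 kJ/mol.

−663 kJ/mol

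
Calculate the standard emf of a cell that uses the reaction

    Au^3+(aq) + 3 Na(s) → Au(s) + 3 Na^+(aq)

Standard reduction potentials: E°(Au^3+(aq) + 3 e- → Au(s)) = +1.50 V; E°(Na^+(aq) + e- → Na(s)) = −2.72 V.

+4.22 V

In the reaction as written, Au^3+(aq) is reduced (cathode) and Na^+(aq) is produced by oxidation at the anode.
E°cell = E°(cathode) − E°(anode) = +1.50 − (−2.72) = +4.22 V.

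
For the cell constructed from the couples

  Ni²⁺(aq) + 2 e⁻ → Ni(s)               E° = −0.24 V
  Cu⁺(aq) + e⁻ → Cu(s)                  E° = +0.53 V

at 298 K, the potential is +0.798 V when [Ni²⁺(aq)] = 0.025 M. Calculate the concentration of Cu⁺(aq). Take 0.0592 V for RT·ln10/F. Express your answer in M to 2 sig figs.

Cu⁺/Cu is the cathode (higher E°); E°cell = +0.53 − (−0.24) = +0.77 V with n = 2.
From the Nernst equation, log Q = n(E° − E)/0.0592 = 2·(+0.77 − (+0.798))/0.0592 = −0.946.
The balanced reaction is 2 Cu⁺(aq) + Ni(s) → 2 Cu(s) + Ni²⁺(aq), so Q = [Ni²⁺(aq)] / [Cu⁺(aq)]^2.
Solving for the unknown gives log [Cu⁺(aq)] = −0.328, so [Cu⁺(aq)] ≈ 0.47 M.

0.47 M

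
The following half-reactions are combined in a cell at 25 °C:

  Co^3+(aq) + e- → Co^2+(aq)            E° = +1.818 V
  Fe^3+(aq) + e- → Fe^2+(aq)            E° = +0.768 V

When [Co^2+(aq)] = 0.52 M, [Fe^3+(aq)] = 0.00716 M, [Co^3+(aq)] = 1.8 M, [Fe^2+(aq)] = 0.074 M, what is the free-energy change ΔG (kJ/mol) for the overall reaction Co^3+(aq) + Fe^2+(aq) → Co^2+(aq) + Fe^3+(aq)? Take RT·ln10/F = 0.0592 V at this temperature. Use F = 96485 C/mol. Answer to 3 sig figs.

−110 kJ/mol

The standard cell potential is +1.818 − (+0.768) = +1.050 V, with n = 1 electron in the balanced equation.
The reaction quotient is ([Co^2+(aq)]·[Fe^3+(aq)]) / ([Co^3+(aq)]·[Fe^2+(aq)]) = 0.028; by Nernst, E = +1.050 − (0.0592/1)(−1.554) = +1.1420 V.
Finally ΔG = −nFE = −(1)(96485 C/mol)(+1.1420 V) = −110 kJ/mol.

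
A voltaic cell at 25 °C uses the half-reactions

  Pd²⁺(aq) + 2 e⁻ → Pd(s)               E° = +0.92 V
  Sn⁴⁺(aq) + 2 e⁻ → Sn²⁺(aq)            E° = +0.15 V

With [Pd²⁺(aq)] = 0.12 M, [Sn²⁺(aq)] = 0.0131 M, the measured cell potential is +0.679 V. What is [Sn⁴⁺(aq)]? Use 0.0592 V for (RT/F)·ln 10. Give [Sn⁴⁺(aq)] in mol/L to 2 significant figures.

The Pd²⁺/Pd couple has the larger reduction potential, so it is the cathode: E°cell = +0.92 − (+0.15) = +0.77 V and n = 2.
From the Nernst equation, log Q = n(E° − E)/0.0592 = 2·(+0.77 − (+0.679))/0.0592 = 3.074.
Balancing electrons gives Pd²⁺(aq) + Sn²⁺(aq) → Pd(s) + Sn⁴⁺(aq); thus Q = [Sn⁴⁺(aq)] / ([Pd²⁺(aq)]·[Sn²⁺(aq)]).
Substituting the known concentrations and solving, log [Sn⁴⁺(aq)] = 0.270 and [Sn⁴⁺(aq)] = 1.9 M.

1.9 M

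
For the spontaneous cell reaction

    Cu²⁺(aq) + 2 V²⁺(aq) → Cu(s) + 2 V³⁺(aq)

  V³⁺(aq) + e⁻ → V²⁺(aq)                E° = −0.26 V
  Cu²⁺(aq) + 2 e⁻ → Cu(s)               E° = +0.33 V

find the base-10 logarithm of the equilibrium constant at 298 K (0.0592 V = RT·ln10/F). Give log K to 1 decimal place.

The Cu²⁺/Cu couple is reduced (cathode); E°cell = +0.33 − (−0.26) = +0.59 V with n = 2.
At equilibrium E = 0, so log K = nE°cell / 0.0592 = (2)(+0.59) / 0.0592 = 19.9.

log K = 19.9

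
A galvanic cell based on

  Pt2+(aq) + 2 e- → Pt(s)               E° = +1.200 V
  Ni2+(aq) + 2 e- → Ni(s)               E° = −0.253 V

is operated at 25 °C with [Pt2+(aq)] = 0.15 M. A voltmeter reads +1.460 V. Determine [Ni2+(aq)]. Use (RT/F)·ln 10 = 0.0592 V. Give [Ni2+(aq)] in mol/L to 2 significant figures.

The Pt²⁺/Pt couple has the larger reduction potential, so it is the cathode: E°cell = +1.200 − (−0.253) = +1.453 V and n = 2.
From the Nernst equation, log Q = n(E° − E)/0.0592 = 2·(+1.453 − (+1.460))/0.0592 = −0.236.
Balancing electrons gives Pt2+(aq) + Ni(s) → Pt(s) + Ni2+(aq); thus Q = [Ni2+(aq)] / [Pt2+(aq)].
Isolating [Ni2+(aq)] in Q = 10^{−0.236} yields log [Ni2+(aq)] = −1.060, i.e. 0.087 M.

0.087 M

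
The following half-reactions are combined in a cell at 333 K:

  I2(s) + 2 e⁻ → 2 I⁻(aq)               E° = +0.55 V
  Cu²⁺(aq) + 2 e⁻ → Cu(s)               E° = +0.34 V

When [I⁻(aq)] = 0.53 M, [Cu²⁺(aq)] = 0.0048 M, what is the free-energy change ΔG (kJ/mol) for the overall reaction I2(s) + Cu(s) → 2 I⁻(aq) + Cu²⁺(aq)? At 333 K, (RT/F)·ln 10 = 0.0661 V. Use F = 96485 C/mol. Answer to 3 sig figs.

The standard cell potential is +0.55 − (+0.34) = +0.21 V, with n = 2 electrons in the balanced equation.
Here Q = [I⁻(aq)]^2·[Cu²⁺(aq)] = 0.00135 (log Q = −2.870), giving E = +0.21 − (0.0661/2)·(−2.870) = +0.3049 V.
Finally ΔG = −nFE = −(2)(96485 C/mol)(+0.3049 V) = −58.8 kJ/mol.

−58.8 kJ/mol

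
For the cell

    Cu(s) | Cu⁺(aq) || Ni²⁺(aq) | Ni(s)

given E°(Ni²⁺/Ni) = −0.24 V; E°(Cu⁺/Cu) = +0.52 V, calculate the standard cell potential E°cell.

−0.76 V

By convention the left-hand electrode in cell notation is the anode (oxidation) and the right-hand electrode is the cathode (reduction).
E°cell = E°(right) − E°(left) = −0.24 − (+0.52) = −0.76 V.
The negative sign shows that, as written, the cell would require an external voltage to drive the reaction.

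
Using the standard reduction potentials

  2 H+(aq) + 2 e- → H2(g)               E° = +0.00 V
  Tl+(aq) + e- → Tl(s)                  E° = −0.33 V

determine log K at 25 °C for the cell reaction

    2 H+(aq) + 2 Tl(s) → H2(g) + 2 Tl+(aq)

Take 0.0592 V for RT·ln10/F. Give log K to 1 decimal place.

The 2H⁺/H₂ couple is reduced (cathode); E°cell = +0.00 − (−0.33) = +0.33 V with n = 2.
At equilibrium E = 0, so log K = nE°cell / 0.0592 = (2)(+0.33) / 0.0592 = 11.1.

log K = 11.1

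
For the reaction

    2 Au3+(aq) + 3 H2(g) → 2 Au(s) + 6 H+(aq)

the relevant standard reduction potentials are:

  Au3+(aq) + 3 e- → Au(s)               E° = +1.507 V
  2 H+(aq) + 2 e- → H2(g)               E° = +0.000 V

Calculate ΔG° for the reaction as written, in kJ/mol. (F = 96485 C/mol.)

−872 kJ/mol

In the reaction as written Au3+(aq) is reduced, so the Au³⁺/Au couple is the cathode and 2H⁺/H₂ is the anode.
E°cell = +1.507 − (+0.000) = +1.507 V; balancing electrons gives n = 6.
ΔG° = −nFE°cell = −(6)(96485)(+1.507) J/mol = −872 kJ/mol.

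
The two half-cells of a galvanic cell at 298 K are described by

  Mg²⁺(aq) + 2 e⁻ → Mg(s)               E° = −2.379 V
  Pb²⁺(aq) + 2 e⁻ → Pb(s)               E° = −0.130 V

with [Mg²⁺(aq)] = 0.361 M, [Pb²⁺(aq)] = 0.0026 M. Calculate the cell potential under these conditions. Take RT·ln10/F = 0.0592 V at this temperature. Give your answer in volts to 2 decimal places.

Pb²⁺/Pb is reduced (cathode, E° = −0.130 V) and Mg²⁺/Mg is oxidized (anode).
The standard potential is −0.130 − (−2.379) = +2.249 V and the balanced reaction transfers n = 2 electrons.
For the overall reaction Pb²⁺(aq) + Mg(s) → Pb(s) + Mg²⁺(aq), Q = [Mg²⁺(aq)] / [Pb²⁺(aq)] = 139, giving log Q = 2.143.
E = E° − (0.0592/n)·log Q = +2.249 − (0.0592/2)(2.143) = +2.19 V.

+2.19 V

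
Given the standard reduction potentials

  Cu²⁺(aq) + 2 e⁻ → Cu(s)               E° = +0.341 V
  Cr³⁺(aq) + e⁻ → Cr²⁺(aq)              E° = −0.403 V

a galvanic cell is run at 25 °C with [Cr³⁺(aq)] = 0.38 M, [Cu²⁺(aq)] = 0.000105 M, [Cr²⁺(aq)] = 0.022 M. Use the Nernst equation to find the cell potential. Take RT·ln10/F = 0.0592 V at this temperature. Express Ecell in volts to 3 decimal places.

+0.553 V

Since E°(Cu²⁺/Cu) > E°(Cr³⁺/Cr²⁺), Cu²⁺/Cu serves as the cathode.
E°cell = +0.341 − (−0.403) = +0.744 V, with n = 2 electrons transferred.
Balancing gives Cu²⁺(aq) + 2 Cr²⁺(aq) → Cu(s) + 2 Cr³⁺(aq); hence Q = [Cr³⁺(aq)]^2 / ([Cu²⁺(aq)]·[Cr²⁺(aq)]^2) = 2.84×10^6 (log Q = 6.454).
E = E° − (0.0592/n)·log Q = +0.744 − (0.0592/2)(6.454) = +0.553 V.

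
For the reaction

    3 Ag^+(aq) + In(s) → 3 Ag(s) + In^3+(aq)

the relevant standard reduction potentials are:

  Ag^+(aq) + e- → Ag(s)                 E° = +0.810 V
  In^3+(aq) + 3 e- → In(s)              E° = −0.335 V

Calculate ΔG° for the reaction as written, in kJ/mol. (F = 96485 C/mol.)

−331 kJ/mol

In the reaction as written Ag^+(aq) is reduced, so the Ag⁺/Ag couple is the cathode and In³⁺/In is the anode.
E°cell = +0.810 − (−0.335) = +1.145 V; balancing electrons gives n = 3.
ΔG° = −nFE°cell = −(3)(96485)(+1.145) J/mol = −331 kJ/mol.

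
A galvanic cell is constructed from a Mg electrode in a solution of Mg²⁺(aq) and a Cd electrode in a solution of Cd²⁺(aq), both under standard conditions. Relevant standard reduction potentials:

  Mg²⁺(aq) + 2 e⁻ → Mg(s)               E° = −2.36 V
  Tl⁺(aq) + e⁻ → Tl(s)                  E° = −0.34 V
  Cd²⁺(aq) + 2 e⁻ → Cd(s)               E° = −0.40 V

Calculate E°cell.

+1.96 V

The Cd²⁺/Cd couple has the higher E°, so Cd ion is reduced (cathode) and Mg is oxidized (anode).
E°cell = E°(cathode) − E°(anode) = −0.40 − (−2.36) = +1.96 V.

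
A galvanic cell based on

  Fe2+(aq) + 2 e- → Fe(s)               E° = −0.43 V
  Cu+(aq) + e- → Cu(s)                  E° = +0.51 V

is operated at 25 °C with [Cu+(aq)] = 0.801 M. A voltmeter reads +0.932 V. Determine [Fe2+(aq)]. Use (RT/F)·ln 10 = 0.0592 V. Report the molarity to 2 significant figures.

Cu⁺/Cu is the cathode (higher E°); E°cell = +0.51 − (−0.43) = +0.94 V with n = 2.
From the Nernst equation, log Q = n(E° − E)/0.0592 = 2·(+0.94 − (+0.932))/0.0592 = 0.270.
For 2 Cu+(aq) + Fe(s) → 2 Cu(s) + Fe2+(aq), the reaction quotient is Q = [Fe2+(aq)] / [Cu+(aq)]^2.
Substituting the known concentrations and solving, log [Fe2+(aq)] = 0.077 and [Fe2+(aq)] = 1.2 M.

1.2 M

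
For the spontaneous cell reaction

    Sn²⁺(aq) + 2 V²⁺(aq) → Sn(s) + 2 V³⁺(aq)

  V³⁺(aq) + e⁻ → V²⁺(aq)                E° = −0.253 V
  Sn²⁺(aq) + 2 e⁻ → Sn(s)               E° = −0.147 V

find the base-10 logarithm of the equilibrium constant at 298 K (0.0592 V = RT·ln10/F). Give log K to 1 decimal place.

The Sn²⁺/Sn couple is reduced (cathode); E°cell = −0.147 − (−0.253) = +0.106 V with n = 2.
At equilibrium E = 0, so log K = nE°cell / 0.0592 = (2)(+0.106) / 0.0592 = 3.6.

log K = 3.6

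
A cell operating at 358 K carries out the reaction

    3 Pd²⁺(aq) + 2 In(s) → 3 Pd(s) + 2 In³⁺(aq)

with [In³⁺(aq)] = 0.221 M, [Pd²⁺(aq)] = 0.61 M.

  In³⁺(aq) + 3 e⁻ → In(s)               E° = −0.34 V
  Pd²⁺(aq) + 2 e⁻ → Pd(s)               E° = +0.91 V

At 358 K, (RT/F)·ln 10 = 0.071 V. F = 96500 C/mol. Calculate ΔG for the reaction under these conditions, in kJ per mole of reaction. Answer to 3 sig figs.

The standard cell potential is +0.91 − (−0.34) = +1.25 V, with n = 6 electrons in the balanced equation.
Here Q = [In³⁺(aq)]^2 / [Pd²⁺(aq)]^3 = 0.215 (log Q = −0.667), giving E = +1.25 − (0.071/6)·(−0.667) = +1.2579 V.
ΔG = −nFE = −(6)(96500)(+1.2579) J/mol = −728 kJ/mol.

−728 kJ/mol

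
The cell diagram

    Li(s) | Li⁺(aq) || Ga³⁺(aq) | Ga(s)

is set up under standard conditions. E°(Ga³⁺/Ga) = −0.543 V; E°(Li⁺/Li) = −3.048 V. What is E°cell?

+2.505 V

By convention the left-hand electrode in cell notation is the anode (oxidation) and the right-hand electrode is the cathode (reduction).
E°cell = E°(right) − E°(left) = −0.543 − (−3.048) = +2.505 V.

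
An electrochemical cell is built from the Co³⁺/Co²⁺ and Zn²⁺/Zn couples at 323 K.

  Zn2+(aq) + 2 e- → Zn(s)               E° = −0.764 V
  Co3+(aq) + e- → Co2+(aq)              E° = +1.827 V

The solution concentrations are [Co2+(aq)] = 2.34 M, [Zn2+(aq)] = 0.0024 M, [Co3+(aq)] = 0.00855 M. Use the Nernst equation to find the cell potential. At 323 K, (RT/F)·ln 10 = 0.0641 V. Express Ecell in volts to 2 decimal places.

+2.52 V

Since E°(Co³⁺/Co²⁺) > E°(Zn²⁺/Zn), Co³⁺/Co²⁺ serves as the cathode.
E°cell = +1.827 − (−0.764) = +2.591 V, with n = 2 electrons transferred.
Balancing gives 2 Co3+(aq) + Zn(s) → 2 Co2+(aq) + Zn2+(aq); hence Q = ([Co2+(aq)]^2·[Zn2+(aq)]) / [Co3+(aq)]^2 = 180 (log Q = 2.255).
By the Nernst equation, E = +2.591 − (0.0641/2)·(2.255) = +2.52 V.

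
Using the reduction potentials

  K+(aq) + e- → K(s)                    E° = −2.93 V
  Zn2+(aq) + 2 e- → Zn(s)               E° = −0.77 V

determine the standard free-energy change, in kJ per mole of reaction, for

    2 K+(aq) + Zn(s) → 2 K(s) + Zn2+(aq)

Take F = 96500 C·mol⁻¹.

+417 kJ/mol

In the reaction as written K+(aq) is reduced, so the K⁺/K couple is the cathode and Zn²⁺/Zn is the anode.
E°cell = −2.93 − (−0.77) = −2.16 V; balancing electrons gives n = 2.
ΔG° = −nFE°cell = −(2)(96500)(−2.16) J/mol = +417 kJ/mol.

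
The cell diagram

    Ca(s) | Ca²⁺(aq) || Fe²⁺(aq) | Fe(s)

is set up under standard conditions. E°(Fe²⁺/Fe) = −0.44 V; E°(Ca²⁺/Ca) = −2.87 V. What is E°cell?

+2.43 V

By convention the left-hand electrode in cell notation is the anode (oxidation) and the right-hand electrode is the cathode (reduction).
E°cell = E°(right) − E°(left) = −0.44 − (−2.87) = +2.43 V.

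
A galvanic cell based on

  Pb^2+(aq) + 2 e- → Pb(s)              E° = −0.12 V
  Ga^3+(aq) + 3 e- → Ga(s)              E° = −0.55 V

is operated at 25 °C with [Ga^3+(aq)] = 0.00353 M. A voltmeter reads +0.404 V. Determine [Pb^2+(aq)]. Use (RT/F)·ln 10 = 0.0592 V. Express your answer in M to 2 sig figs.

Pb²⁺/Pb is the cathode (higher E°); E°cell = −0.12 − (−0.55) = +0.43 V with n = 6.
Since E = E° − (0.0592/n)·log Q, log Q = n(E° − E)/0.0592 = 2.635.
For 3 Pb^2+(aq) + 2 Ga(s) → 3 Pb(s) + 2 Ga^3+(aq), the reaction quotient is Q = [Ga^3+(aq)]^2 / [Pb^2+(aq)]^3.
Substituting the known concentrations and solving, log [Pb^2+(aq)] = −2.513 and [Pb^2+(aq)] = 0.0031 M.

0.0031 M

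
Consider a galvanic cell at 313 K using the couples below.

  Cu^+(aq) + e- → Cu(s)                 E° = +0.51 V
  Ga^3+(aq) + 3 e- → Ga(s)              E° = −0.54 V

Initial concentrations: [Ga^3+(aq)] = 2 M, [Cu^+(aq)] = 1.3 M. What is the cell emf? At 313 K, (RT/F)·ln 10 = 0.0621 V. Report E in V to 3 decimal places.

+1.051 V

Cu⁺/Cu is reduced (cathode, E° = +0.51 V) and Ga³⁺/Ga is oxidized (anode).
The standard potential is +0.51 − (−0.54) = +1.05 V and the balanced reaction transfers n = 3 electrons.
For the overall reaction 3 Cu^+(aq) + Ga(s) → 3 Cu(s) + Ga^3+(aq), Q = [Ga^3+(aq)] / [Cu^+(aq)]^3 = 0.91, giving log Q = −0.041.
E = E° − (0.0621/n)·log Q = +1.05 − (0.0621/3)(−0.041) = +1.051 V.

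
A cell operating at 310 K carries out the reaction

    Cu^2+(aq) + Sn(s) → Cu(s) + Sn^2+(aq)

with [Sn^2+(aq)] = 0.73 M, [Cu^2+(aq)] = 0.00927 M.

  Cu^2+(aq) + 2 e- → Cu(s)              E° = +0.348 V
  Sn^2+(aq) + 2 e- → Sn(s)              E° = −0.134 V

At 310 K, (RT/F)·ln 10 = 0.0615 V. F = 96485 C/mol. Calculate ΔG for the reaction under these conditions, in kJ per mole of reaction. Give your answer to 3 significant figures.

−81.8 kJ/mol

E°cell = +0.348 − (−0.134) = +0.482 V; the balanced reaction transfers n = 2 electrons.
Here Q = [Sn^2+(aq)] / [Cu^2+(aq)] = 78.7 (log Q = 1.896), giving E = +0.482 − (0.0615/2)·(1.896) = +0.4237 V.
Then ΔG = −nFE = −2 × 96485 × +0.4237 J/mol = −81.8 kJ/mol.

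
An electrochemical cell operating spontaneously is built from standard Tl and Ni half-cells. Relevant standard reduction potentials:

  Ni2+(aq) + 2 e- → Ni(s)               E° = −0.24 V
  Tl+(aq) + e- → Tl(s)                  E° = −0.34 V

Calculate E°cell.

The Ni²⁺/Ni couple has the higher E°, so Ni ion is reduced (cathode) and Tl is oxidized (anode).
E°cell = E°(cathode) − E°(anode) = −0.24 − (−0.34) = +0.10 V.

+0.10 V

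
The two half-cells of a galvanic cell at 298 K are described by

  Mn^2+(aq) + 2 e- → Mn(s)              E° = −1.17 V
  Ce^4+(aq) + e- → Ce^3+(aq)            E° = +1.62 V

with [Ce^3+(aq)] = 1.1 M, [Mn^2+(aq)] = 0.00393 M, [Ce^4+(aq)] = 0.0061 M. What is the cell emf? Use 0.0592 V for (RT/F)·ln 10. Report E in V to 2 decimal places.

+2.73 V

Ce⁴⁺/Ce³⁺ is reduced (cathode, E° = +1.62 V) and Mn²⁺/Mn is oxidized (anode).
E°cell = +1.62 − (−1.17) = +2.79 V, with n = 2 electrons transferred.
For the overall reaction 2 Ce^4+(aq) + Mn(s) → 2 Ce^3+(aq) + Mn^2+(aq), Q = ([Ce^3+(aq)]^2·[Mn^2+(aq)]) / [Ce^4+(aq)]^2 = 128, giving log Q = 2.107.
E = E° − (0.0592/n)·log Q = +2.79 − (0.0592/2)(2.107) = +2.73 V.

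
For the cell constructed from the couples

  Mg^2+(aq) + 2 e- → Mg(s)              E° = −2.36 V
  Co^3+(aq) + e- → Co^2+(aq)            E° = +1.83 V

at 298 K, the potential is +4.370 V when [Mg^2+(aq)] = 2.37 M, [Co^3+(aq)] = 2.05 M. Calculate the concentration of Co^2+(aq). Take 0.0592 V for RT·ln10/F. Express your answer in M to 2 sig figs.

With Co³⁺/Co²⁺ at the cathode and Mg²⁺/Mg at the anode, E°cell = +1.83 − (−2.36) = +4.19 V (n = 2).
Since E = E° − (0.0592/n)·log Q, log Q = n(E° − E)/0.0592 = −6.081.
For 2 Co^3+(aq) + Mg(s) → 2 Co^2+(aq) + Mg^2+(aq), the reaction quotient is Q = ([Co^2+(aq)]^2·[Mg^2+(aq)]) / [Co^3+(aq)]^2.
Solving for the unknown gives log [Co^2+(aq)] = −2.916, so [Co^2+(aq)] ≈ 0.0012 M.

0.0012 M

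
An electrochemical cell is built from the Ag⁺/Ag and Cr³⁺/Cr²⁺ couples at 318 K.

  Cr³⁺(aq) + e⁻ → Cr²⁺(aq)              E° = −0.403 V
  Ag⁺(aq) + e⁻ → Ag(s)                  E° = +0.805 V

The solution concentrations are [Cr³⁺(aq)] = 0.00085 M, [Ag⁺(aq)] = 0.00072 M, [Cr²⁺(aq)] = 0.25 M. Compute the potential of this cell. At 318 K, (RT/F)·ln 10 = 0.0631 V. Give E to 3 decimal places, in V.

The Ag⁺/Ag couple has the more positive E°, so it is the cathode; Cr³⁺/Cr²⁺ is the anode.
E°cell = +0.805 − (−0.403) = +1.208 V, with n = 1 electron transferred.
For the overall reaction Ag⁺(aq) + Cr²⁺(aq) → Ag(s) + Cr³⁺(aq), Q = [Cr³⁺(aq)] / ([Ag⁺(aq)]·[Cr²⁺(aq)]) = 4.72, giving log Q = 0.674.
E = E° − (0.0631/n)·log Q = +1.208 − (0.0631/1)(0.674) = +1.165 V.

+1.165 V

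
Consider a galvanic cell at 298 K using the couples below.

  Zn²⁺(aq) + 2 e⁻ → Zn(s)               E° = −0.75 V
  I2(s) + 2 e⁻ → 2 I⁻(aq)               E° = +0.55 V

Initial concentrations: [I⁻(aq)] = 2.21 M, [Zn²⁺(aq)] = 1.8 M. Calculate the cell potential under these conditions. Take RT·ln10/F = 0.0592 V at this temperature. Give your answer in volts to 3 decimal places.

+1.272 V

The I₂/I⁻ couple has the more positive E°, so it is the cathode; Zn²⁺/Zn is the anode.
E°cell = E°cat − E°an = +0.55 − (−0.75) = +1.30 V; n = 2.
The balanced reaction is I2(s) + Zn(s) → 2 I⁻(aq) + Zn²⁺(aq), so Q = [I⁻(aq)]^2·[Zn²⁺(aq)] = 8.79 and log Q = 0.944.
E = E° − (0.0592/n)·log Q = +1.30 − (0.0592/2)(0.944) = +1.272 V.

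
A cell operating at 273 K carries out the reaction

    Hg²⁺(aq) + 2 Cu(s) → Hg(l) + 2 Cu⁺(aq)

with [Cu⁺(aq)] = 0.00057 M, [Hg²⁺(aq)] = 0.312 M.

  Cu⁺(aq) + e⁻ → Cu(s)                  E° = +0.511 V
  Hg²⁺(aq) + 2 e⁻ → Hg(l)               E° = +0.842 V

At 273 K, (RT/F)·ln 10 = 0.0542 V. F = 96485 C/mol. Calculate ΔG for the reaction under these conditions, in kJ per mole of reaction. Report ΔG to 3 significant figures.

−95.2 kJ/mol

With Hg²⁺/Hg reduced at the cathode, E°cell = +0.842 − (+0.511) = +0.331 V and n = 2.
The reaction quotient is [Cu⁺(aq)]^2 / [Hg²⁺(aq)] = 1.04×10^−6; by Nernst, E = +0.331 − (0.0542/2)(−5.982) = +0.4931 V.
Finally ΔG = −nFE = −(2)(96485 C/mol)(+0.4931 V) = −95.2 kJ/mol.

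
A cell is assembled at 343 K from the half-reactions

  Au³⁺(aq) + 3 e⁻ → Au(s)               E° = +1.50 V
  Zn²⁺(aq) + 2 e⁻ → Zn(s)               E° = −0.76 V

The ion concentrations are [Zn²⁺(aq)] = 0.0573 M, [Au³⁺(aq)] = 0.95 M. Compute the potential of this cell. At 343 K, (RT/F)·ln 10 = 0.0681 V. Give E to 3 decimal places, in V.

Au³⁺/Au is reduced (cathode, E° = +1.50 V) and Zn²⁺/Zn is oxidized (anode).
E°cell = E°cat − E°an = +1.50 − (−0.76) = +2.26 V; n = 6.
The balanced reaction is 2 Au³⁺(aq) + 3 Zn(s) → 2 Au(s) + 3 Zn²⁺(aq), so Q = [Zn²⁺(aq)]^3 / [Au³⁺(aq)]^2 = 0.000208 and log Q = −3.681.
E = E° − (0.0681/n)·log Q = +2.26 − (0.0681/6)(−3.681) = +2.302 V.

+2.302 V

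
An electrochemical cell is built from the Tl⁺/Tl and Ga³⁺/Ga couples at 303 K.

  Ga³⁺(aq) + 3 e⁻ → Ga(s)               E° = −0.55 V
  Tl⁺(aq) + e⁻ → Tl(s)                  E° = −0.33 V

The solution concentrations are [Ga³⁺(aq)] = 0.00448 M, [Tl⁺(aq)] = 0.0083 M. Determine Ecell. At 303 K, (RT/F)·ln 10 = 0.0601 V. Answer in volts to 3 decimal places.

The Tl⁺/Tl couple has the more positive E°, so it is the cathode; Ga³⁺/Ga is the anode.
The standard potential is −0.33 − (−0.55) = +0.22 V and the balanced reaction transfers n = 3 electrons.
For the overall reaction 3 Tl⁺(aq) + Ga(s) → 3 Tl(s) + Ga³⁺(aq), Q = [Ga³⁺(aq)] / [Tl⁺(aq)]^3 = 7.84×10^3, giving log Q = 3.894.
E = E° − (0.0601/n)·log Q = +0.22 − (0.0601/3)(3.894) = +0.142 V.

+0.142 V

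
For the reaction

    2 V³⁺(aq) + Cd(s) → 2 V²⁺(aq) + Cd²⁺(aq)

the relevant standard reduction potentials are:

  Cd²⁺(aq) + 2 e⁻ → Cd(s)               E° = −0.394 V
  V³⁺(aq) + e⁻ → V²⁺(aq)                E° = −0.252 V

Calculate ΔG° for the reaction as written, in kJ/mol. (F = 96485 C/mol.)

In the reaction as written V³⁺(aq) is reduced, so the V³⁺/V²⁺ couple is the cathode and Cd²⁺/Cd is the anode.
E°cell = −0.252 − (−0.394) = +0.142 V; balancing electrons gives n = 2.
ΔG° = −nFE°cell = −(2)(96485)(+0.142) J/mol = −27.4 kJ/mol.

−27.4 kJ/mol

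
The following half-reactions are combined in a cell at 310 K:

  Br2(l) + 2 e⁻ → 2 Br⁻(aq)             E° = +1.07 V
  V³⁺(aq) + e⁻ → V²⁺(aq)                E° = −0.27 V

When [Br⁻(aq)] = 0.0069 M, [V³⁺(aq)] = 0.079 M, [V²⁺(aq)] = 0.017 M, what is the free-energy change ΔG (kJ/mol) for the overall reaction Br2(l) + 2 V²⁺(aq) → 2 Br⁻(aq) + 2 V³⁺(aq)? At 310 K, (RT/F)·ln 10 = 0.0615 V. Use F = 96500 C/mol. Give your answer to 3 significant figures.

−276 kJ/mol

With Br₂/Br⁻ reduced at the cathode, E°cell = +1.07 − (−0.27) = +1.34 V and n = 2.
Q = ([Br⁻(aq)]^2·[V³⁺(aq)]^2) / [V²⁺(aq)]^2 = 0.00103, so log Q = −2.988 and E = +1.34 − (0.0615/2)(−2.988) = +1.4319 V.
ΔG = −nFE = −(2)(96500)(+1.4319) J/mol = −276 kJ/mol.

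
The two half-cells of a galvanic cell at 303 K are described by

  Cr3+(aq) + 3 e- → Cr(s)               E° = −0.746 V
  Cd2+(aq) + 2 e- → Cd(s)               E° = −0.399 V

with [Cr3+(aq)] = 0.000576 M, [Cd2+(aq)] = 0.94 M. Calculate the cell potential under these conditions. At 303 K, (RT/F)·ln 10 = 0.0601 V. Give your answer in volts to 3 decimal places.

Since E°(Cd²⁺/Cd) > E°(Cr³⁺/Cr), Cd²⁺/Cd serves as the cathode.
E°cell = −0.399 − (−0.746) = +0.347 V, with n = 6 electrons transferred.
The balanced reaction is 3 Cd2+(aq) + 2 Cr(s) → 3 Cd(s) + 2 Cr3+(aq), so Q = [Cr3+(aq)]^2 / [Cd2+(aq)]^3 = 3.99×10^−7 and log Q = −6.399.
Applying E = E° − (RT ln10/nF)·log Q gives +0.347 − (0.0601/6)(−6.399) = +0.411 V.

+0.411 V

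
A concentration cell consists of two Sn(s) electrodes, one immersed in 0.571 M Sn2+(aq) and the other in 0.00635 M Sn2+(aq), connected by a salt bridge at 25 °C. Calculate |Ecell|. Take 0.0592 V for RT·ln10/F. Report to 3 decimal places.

0.058 V

For a concentration cell E°cell = 0, since both electrodes use the same couple.
The compartment with the higher Sn2+(aq) concentration (0.571 M) acts as the cathode; ions are reduced there and produced at the dilute (0.00635 M) anode.
With n = 2, Ecell = −(0.0592/2)·log([dilute]/[conc]) = −(0.0592/2)·log(0.00635/0.571) = +0.058 V.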